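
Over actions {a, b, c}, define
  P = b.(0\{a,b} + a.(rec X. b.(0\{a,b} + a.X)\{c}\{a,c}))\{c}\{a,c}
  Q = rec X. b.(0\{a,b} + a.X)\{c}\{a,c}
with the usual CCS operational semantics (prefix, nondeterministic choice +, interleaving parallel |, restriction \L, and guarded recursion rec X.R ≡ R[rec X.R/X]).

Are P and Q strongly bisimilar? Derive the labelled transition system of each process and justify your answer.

bisimilar

Reachable graph of P (2 states):
  u0 = b.(0\{a,b} + a.(rec X. b.(0\{a,b} + a.X)\{c}\{a,c}))\{c}\{a,c} :: -b-> u1
  u1 = (0\{a,b} + a.(rec X. b.(0\{a,b} + a.X)\{c}\{a,c}))\{c}\{a,c} :: stopped
Reachable graph of Q (2 states):
  v0 = rec X. b.(0\{a,b} + a.X)\{c}\{a,c} :: -b-> v1
  v1 = (0\{a,b} + a.(rec X. b.(0\{a,b} + a.X)\{c}\{a,c}))\{c}\{a,c} :: stopped
Bisimilarity quotient blocks:
  B0 = {u0, v0}
  B1 = {u1, v1}
u0 ∈ B0, v0 ∈ B0 → same block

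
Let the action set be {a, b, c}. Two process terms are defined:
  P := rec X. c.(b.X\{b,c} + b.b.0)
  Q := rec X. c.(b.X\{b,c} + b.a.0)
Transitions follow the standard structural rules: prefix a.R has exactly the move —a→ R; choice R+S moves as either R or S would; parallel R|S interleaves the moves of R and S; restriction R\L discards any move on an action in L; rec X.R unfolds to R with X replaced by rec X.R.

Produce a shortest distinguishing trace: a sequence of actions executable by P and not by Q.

LTS(P): 5 reachable states
  u0 = rec X. c.(b.X\{b,c} + b.b.0) | --c--▸ u1
  u1 = b.(rec X. c.(b.X\{b,c} + b.b.0))\{b,c} + b.b.0 | --b--▸ u2, --b--▸ u3
  u2 = (rec X. c.(b.X\{b,c} + b.b.0))\{b,c} | ∅
  u3 = b.0 | --b--▸ u4
  u4 = 0 | ∅
LTS(Q): 5 reachable states
  v0 = rec X. c.(b.X\{b,c} + b.a.0) | --c--▸ v1
  v1 = b.(rec X. c.(b.X\{b,c} + b.a.0))\{b,c} + b.a.0 | --b--▸ v2, --b--▸ v3
  v2 = (rec X. c.(b.X\{b,c} + b.a.0))\{b,c} | ∅
  v3 = a.0 | --a--▸ v4
  v4 = 0 | ∅
Run σ = ⟨cbb⟩ on P: start {u0}
  after c @ step 1: {u1}
  after b @ step 2: {u2, u3}
  after b @ step 3: {u4}
  ✓ P
Run σ = ⟨cbb⟩ on Q: start {v0}
  after c @ step 1: {v1}
  after b @ step 2: {v2, v3}
  after b @ step 3: no successor for Q

cbb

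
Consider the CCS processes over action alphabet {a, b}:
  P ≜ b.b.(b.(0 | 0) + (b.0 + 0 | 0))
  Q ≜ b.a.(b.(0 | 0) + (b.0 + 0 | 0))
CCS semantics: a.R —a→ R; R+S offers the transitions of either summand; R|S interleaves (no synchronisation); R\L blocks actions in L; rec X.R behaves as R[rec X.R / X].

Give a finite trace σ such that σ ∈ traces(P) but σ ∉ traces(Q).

bb

LTS(P): 5 reachable states
  m0 = b.b.(b.(0 | 0) + (b.0 + 0 | 0)) ⊢ --b--▸ m1
  m1 = b.(b.(0 | 0) + (b.0 + 0 | 0)) ⊢ --b--▸ m2
  m2 = b.(0 | 0) + (b.0 + 0 | 0) ⊢ --b--▸ m3, --b--▸ m4
  m3 = 0 ⊢ ∅
  m4 = 0 | 0 ⊢ ∅
LTS(Q): 5 reachable states
  n0 = b.a.(b.(0 | 0) + (b.0 + 0 | 0)) ⊢ --b--▸ n1
  n1 = a.(b.(0 | 0) + (b.0 + 0 | 0)) ⊢ --a--▸ n2
  n2 = b.(0 | 0) + (b.0 + 0 | 0) ⊢ --b--▸ n3, --b--▸ n4
  n3 = 0 ⊢ ∅
  n4 = 0 | 0 ⊢ ∅
Trace ⟨bb⟩ through P, begin at {m0}:
  [1] b ⇒ {m1}
  [2] b ⇒ {m2}
  ✓ P
Trace ⟨bb⟩ through Q, begin at {n0}:
  [1] b ⇒ {n1}
  [2] b ⇒ ∅  — Q cannot continue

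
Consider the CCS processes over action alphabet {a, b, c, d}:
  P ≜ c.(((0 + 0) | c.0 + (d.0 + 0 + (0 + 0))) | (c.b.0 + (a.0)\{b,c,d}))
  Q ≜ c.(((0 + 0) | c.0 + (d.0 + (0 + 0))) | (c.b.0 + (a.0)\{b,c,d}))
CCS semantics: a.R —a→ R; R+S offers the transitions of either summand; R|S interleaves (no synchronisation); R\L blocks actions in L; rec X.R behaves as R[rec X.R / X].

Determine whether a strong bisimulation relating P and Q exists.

LTS(P): 13 reachable states
  s0 = c.(((0 + 0) | c.0 + (d.0 + 0 + (0 + 0))) | (c.b.0 + (a.0)\{b,c,d})) :: =c=> s1
  s1 = ((0 + 0) | c.0 + (d.0 + 0 + (0 + 0))) | (c.b.0 + (a.0)\{b,c,d}) :: =a=> s2, =c=> s3, =c=> s4, =d=> s5
  s2 = ((0 + 0) | c.0 + (d.0 + 0 + (0 + 0))) | 0\{b,c,d} :: =c=> s6, =d=> s7
  s3 = ((0 + 0) | c.0 + (d.0 + 0 + (0 + 0))) | b.0 :: =b=> s8, =c=> s9, =d=> s10
  s4 = (0 + 0) | 0 | (c.b.0 + (a.0)\{b,c,d}) :: =a=> s6, =c=> s9
  s5 = 0 | (c.b.0 + (a.0)\{b,c,d}) :: =a=> s7, =c=> s10
  s6 = (0 + 0) | 0 | 0\{b,c,d} :: deadlocked
  s7 = 0 | 0\{b,c,d} :: deadlocked
  s8 = ((0 + 0) | c.0 + (d.0 + 0 + (0 + 0))) | 0 :: =c=> s11, =d=> s12
  s9 = (0 + 0) | 0 | b.0 :: =b=> s11
  s10 = 0 | b.0 :: =b=> s12
  s11 = (0 + 0) | 0 | 0 :: deadlocked
  s12 = 0 | 0 :: deadlocked
LTS(Q): 13 reachable states
  t0 = c.(((0 + 0) | c.0 + (d.0 + (0 + 0))) | (c.b.0 + (a.0)\{b,c,d})) :: =c=> t1
  t1 = ((0 + 0) | c.0 + (d.0 + (0 + 0))) | (c.b.0 + (a.0)\{b,c,d}) :: =a=> t2, =c=> t3, =c=> t4, =d=> t5
  t2 = ((0 + 0) | c.0 + (d.0 + (0 + 0))) | 0\{b,c,d} :: =c=> t6, =d=> t7
  t3 = ((0 + 0) | c.0 + (d.0 + (0 + 0))) | b.0 :: =b=> t8, =c=> t9, =d=> t10
  t4 = (0 + 0) | 0 | (c.b.0 + (a.0)\{b,c,d}) :: =a=> t6, =c=> t9
  t5 = 0 | (c.b.0 + (a.0)\{b,c,d}) :: =a=> t7, =c=> t10
  t6 = (0 + 0) | 0 | 0\{b,c,d} :: deadlocked
  t7 = 0 | 0\{b,c,d} :: deadlocked
  t8 = ((0 + 0) | c.0 + (d.0 + (0 + 0))) | 0 :: =c=> t11, =d=> t12
  t9 = (0 + 0) | 0 | b.0 :: =b=> t11
  t10 = 0 | b.0 :: =b=> t12
  t11 = (0 + 0) | 0 | 0 :: deadlocked
  t12 = 0 | 0 :: deadlocked
Coarsest stable partition (strong bisimilarity classes):
  B0 = {s0, t0}
  B1 = {s1, t1}
  B2 = {s4, s5, t4, t5}
  B3 = {s10, s9, t10, t9}
  B4 = {s11, s12, s6, s7, t11, t12, t6, t7}
  B5 = {s2, s8, t2, t8}
  B6 = {s3, t3}
s0 ∈ B0, t0 ∈ B0 → same block

bisimilar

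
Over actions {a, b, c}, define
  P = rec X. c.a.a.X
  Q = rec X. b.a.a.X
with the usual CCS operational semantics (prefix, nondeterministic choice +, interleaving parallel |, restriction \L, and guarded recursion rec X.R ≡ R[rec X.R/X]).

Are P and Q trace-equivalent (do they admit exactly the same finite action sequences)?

Reachable graph of P (3 states):
  u0 = rec X. c.a.a.X | -c-> u1
  u1 = a.a.(rec X. c.a.a.X) | -a-> u2
  u2 = a.(rec X. c.a.a.X) | -a-> u0
Reachable graph of Q (3 states):
  v0 = rec X. b.a.a.X | -b-> v1
  v1 = a.a.(rec X. b.a.a.X) | -a-> v2
  v2 = a.(rec X. b.a.a.X) | -a-> v0
Run σ = ⟨c⟩ on P: start {u0}
  step 1 (c): {u1}
  — P admits the full trace.
Run σ = ⟨c⟩ on Q: start {v0}
  step 1 (c): ∅  — Q cannot continue

traces(P) ≠ traces(Q) — witness ⟨c⟩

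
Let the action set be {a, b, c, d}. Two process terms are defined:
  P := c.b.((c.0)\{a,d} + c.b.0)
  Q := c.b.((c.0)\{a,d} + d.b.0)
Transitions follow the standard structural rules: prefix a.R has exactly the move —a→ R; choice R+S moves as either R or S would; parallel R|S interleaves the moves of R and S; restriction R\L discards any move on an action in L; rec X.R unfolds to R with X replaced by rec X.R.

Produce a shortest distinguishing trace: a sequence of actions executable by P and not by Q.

cbcb

LTS(P): 6 reachable states
  p0 = c.b.((c.0)\{a,d} + c.b.0) | —c→ p1
  p1 = b.((c.0)\{a,d} + c.b.0) | —b→ p2
  p2 = (c.0)\{a,d} + c.b.0 | —c→ p3, —c→ p4
  p3 = 0\{a,d} | ·
  p4 = b.0 | —b→ p5
  p5 = 0 | ·
LTS(Q): 6 reachable states
  q0 = c.b.((c.0)\{a,d} + d.b.0) | —c→ q1
  q1 = b.((c.0)\{a,d} + d.b.0) | —b→ q2
  q2 = (c.0)\{a,d} + d.b.0 | —c→ q3, —d→ q4
  q3 = 0\{a,d} | ·
  q4 = b.0 | —b→ q5
  q5 = 0 | ·
Trace ⟨cbcb⟩ through P, begin at {p0}:
  [1] c ⇒ {p1}
  [2] b ⇒ {p2}
  [3] c ⇒ {p3, p4}
  [4] b ⇒ {p5}
  — P admits the full trace.
Trace ⟨cbcb⟩ through Q, begin at {q0}:
  [1] c ⇒ {q1}
  [2] b ⇒ {q2}
  [3] c ⇒ {q3}
  [4] b ⇒ ∅  — Q cannot continue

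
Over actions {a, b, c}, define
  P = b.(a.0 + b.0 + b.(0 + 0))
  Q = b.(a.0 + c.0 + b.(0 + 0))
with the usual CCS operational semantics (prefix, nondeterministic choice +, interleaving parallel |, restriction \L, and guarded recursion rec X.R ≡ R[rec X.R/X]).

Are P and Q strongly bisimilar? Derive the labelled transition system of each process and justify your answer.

LTS(P): 4 reachable states
  s0 = b.(a.0 + b.0 + b.(0 + 0)) | =b=> s1
  s1 = a.0 + b.0 + b.(0 + 0) | =a=> s2, =b=> s2, =b=> s3
  s2 = 0 | ·
  s3 = 0 + 0 | ·
LTS(Q): 4 reachable states
  t0 = b.(a.0 + c.0 + b.(0 + 0)) | =b=> t1
  t1 = a.0 + c.0 + b.(0 + 0) | =a=> t2, =b=> t3, =c=> t2
  t2 = 0 | ·
  t3 = 0 + 0 | ·
Coarsest stable partition (strong bisimilarity classes):
  B0 = {s0}
  B1 = {s1}
  B2 = {s2, s3, t2, t3}
  B3 = {t0}
  B4 = {t1}
s0 ∈ B0, t0 ∈ B3 → different blocks

not bisimilar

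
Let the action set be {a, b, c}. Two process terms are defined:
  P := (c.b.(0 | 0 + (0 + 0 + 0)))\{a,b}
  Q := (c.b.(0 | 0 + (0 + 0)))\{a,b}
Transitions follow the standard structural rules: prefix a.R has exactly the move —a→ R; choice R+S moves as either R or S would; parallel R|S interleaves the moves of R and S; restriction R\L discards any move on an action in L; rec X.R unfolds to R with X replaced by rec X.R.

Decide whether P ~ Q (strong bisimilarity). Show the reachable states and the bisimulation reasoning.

Reachable graph of P (2 states):
  u0 = (c.b.(0 | 0 + (0 + 0 + 0)))\{a,b} | ··c··> u1
  u1 = (b.(0 | 0 + (0 + 0 + 0)))\{a,b} | deadlocked
Reachable graph of Q (2 states):
  v0 = (c.b.(0 | 0 + (0 + 0)))\{a,b} | ··c··> v1
  v1 = (b.(0 | 0 + (0 + 0)))\{a,b} | deadlocked
Coarsest stable partition (strong bisimilarity classes):
  B0 = {u0, v0}
  B1 = {u1, v1}
u0 ∈ B0, v0 ∈ B0 → same block

YES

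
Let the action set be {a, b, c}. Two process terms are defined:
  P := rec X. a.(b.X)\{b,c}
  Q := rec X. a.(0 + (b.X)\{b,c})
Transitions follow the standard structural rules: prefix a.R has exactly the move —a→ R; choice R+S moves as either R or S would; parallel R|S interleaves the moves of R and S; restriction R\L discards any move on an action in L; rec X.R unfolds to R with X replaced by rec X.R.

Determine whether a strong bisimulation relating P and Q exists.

P's transition system — 2 states:
  p0 = rec X. a.(b.X)\{b,c} → =a=> p1
  p1 = (b.(rec X. a.(b.X)\{b,c}))\{b,c} → ·
Q's transition system — 2 states:
  q0 = rec X. a.(0 + (b.X)\{b,c}) → =a=> q1
  q1 = 0 + (b.(rec X. a.(0 + (b.X)\{b,c})))\{b,c} → ·
Partition-refinement fixed point:
  B0 = {p0, q0}
  B1 = {p1, q1}
p0 ∈ B0, q0 ∈ B0 → same block

YES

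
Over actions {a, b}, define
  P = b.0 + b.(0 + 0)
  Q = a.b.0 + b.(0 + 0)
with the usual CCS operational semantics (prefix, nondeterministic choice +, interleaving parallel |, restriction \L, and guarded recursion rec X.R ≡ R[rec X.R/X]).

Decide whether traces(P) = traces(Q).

Reachable graph of P (3 states):
  m0 = b.0 + b.(0 + 0) ⊢ ··b··> m1, ··b··> m2
  m1 = 0 ⊢ ·
  m2 = 0 + 0 ⊢ ·
Reachable graph of Q (4 states):
  n0 = a.b.0 + b.(0 + 0) ⊢ ··a··> n1, ··b··> n2
  n1 = b.0 ⊢ ··b··> n3
  n2 = 0 + 0 ⊢ ·
  n3 = 0 ⊢ ·
Executing a from Q (initial set {n0}):
  after a @ step 1: {n1}
  ✓ Q
Executing a from P (initial set {m0}):
  after a @ step 1: ∅ (P stuck)

traces(P) ≠ traces(Q) — witness ⟨a⟩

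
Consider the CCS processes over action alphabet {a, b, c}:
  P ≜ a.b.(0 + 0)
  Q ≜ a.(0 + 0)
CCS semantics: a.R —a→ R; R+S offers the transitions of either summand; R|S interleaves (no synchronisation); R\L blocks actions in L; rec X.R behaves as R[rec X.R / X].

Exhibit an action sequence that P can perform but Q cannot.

Reachable graph of P (3 states):
  m0 = a.b.(0 + 0) | --a--▸ m1
  m1 = b.(0 + 0) | --b--▸ m2
  m2 = 0 + 0 | deadlocked
Reachable graph of Q (2 states):
  n0 = a.(0 + 0) | --a--▸ n1
  n1 = 0 + 0 | deadlocked
Trace ⟨ab⟩ through P, begin at {m0}:
  after a @ step 1: {m1}
  after b @ step 2: {m2}
  — P admits the full trace.
Trace ⟨ab⟩ through Q, begin at {n0}:
  after a @ step 1: {n1}
  after b @ step 2: ∅ (Q stuck)

ab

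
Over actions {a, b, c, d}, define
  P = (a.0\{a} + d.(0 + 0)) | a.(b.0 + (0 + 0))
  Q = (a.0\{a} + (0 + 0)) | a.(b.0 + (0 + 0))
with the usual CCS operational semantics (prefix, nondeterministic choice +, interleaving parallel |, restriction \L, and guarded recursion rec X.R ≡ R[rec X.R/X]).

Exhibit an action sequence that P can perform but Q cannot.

Reachable graph of P (9 states):
  s0 = (a.0\{a} + d.(0 + 0)) | a.(b.0 + (0 + 0)) has moves —a→ s1, —a→ s2, —d→ s3
  s1 = (a.0\{a} + d.(0 + 0)) | (b.0 + (0 + 0)) has moves —a→ s4, —b→ s5, —d→ s6
  s2 = 0\{a} | a.(b.0 + (0 + 0)) has moves —a→ s4
  s3 = (0 + 0) | a.(b.0 + (0 + 0)) has moves —a→ s6
  s4 = 0\{a} | (b.0 + (0 + 0)) has moves —b→ s7
  s5 = (a.0\{a} + d.(0 + 0)) | 0 has moves —a→ s7, —d→ s8
  s6 = (0 + 0) | (b.0 + (0 + 0)) has moves —b→ s8
  s7 = 0\{a} | 0 has moves stopped
  s8 = (0 + 0) | 0 has moves stopped
Reachable graph of Q (6 states):
  t0 = (a.0\{a} + (0 + 0)) | a.(b.0 + (0 + 0)) has moves —a→ t1, —a→ t2
  t1 = (a.0\{a} + (0 + 0)) | (b.0 + (0 + 0)) has moves —a→ t3, —b→ t4
  t2 = 0\{a} | a.(b.0 + (0 + 0)) has moves —a→ t3
  t3 = 0\{a} | (b.0 + (0 + 0)) has moves —b→ t5
  t4 = (a.0\{a} + (0 + 0)) | 0 has moves —a→ t5
  t5 = 0\{a} | 0 has moves stopped
Executing d from P (initial set {s0}):
  step 1 (d): {s3}
  — P admits the full trace.
Executing d from Q (initial set {t0}):
  step 1 (d): ∅  — Q cannot continue

d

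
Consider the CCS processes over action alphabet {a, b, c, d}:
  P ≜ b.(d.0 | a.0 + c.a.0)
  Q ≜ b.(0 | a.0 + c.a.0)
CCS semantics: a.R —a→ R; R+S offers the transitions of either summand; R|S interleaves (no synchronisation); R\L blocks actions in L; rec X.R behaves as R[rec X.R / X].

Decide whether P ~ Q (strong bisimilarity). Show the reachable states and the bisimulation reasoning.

Reachable graph of P (7 states):
  u0 = b.(d.0 | a.0 + c.a.0) :: --b--▸ u1
  u1 = d.0 | a.0 + c.a.0 :: --a--▸ u2, --c--▸ u3, --d--▸ u4
  u2 = d.0 | 0 :: --d--▸ u5
  u3 = a.0 :: --a--▸ u6
  u4 = 0 | a.0 :: --a--▸ u5
  u5 = 0 | 0 :: ∅
  u6 = 0 :: ∅
Reachable graph of Q (5 states):
  v0 = b.(0 | a.0 + c.a.0) :: --b--▸ v1
  v1 = 0 | a.0 + c.a.0 :: --a--▸ v2, --c--▸ v3
  v2 = 0 | 0 :: ∅
  v3 = a.0 :: --a--▸ v4
  v4 = 0 :: ∅
Partition-refinement fixed point:
  B0 = {u0}
  B1 = {u1}
  B2 = {u3, u4, v3}
  B3 = {u5, u6, v2, v4}
  B4 = {u2}
  B5 = {v0}
  B6 = {v1}
u0 ∈ B0, v0 ∈ B5 → different blocks

not bisimilar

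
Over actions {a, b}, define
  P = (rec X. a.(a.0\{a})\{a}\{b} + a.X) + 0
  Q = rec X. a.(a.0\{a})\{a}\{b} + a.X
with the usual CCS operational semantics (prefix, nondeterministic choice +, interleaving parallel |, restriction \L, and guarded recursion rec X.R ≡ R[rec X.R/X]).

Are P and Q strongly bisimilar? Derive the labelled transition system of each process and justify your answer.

LTS(P): 3 reachable states
  s0 = (rec X. a.(a.0\{a})\{a}\{b} + a.X) + 0 :: ··a··> s1, ··a··> s2
  s1 = (a.0\{a})\{a}\{b} :: deadlocked
  s2 = rec X. a.(a.0\{a})\{a}\{b} + a.X :: ··a··> s1, ··a··> s2
LTS(Q): 2 reachable states
  t0 = rec X. a.(a.0\{a})\{a}\{b} + a.X :: ··a··> t0, ··a··> t1
  t1 = (a.0\{a})\{a}\{b} :: deadlocked
Coarsest stable partition (strong bisimilarity classes):
  B0 = {s0, s2, t0}
  B1 = {s1, t1}
s0 ∈ B0, t0 ∈ B0 → same block

P ~ Q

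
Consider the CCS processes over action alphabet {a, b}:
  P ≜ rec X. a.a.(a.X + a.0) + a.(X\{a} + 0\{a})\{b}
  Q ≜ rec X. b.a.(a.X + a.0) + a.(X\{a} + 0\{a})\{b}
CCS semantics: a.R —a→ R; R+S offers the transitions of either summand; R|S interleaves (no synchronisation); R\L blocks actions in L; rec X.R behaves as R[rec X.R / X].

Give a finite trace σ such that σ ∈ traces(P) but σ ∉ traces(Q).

LTS(P): 5 reachable states
  p0 = rec X. a.a.(a.X + a.0) + a.(X\{a} + 0\{a})\{b} ⊢ =a=> p1, =a=> p2
  p1 = ((rec X. a.a.(a.X + a.0) + a.(X\{a} + 0\{a})\{b})\{a} + 0\{a})\{b} ⊢ ∅
  p2 = a.(a.(rec X. a.a.(a.X + a.0) + a.(X\{a} + 0\{a})\{b}) + a.0) ⊢ =a=> p3
  p3 = a.(rec X. a.a.(a.X + a.0) + a.(X\{a} + 0\{a})\{b}) + a.0 ⊢ =a=> p0, =a=> p4
  p4 = 0 ⊢ ∅
LTS(Q): 5 reachable states
  q0 = rec X. b.a.(a.X + a.0) + a.(X\{a} + 0\{a})\{b} ⊢ =a=> q1, =b=> q2
  q1 = ((rec X. b.a.(a.X + a.0) + a.(X\{a} + 0\{a})\{b})\{a} + 0\{a})\{b} ⊢ ∅
  q2 = a.(a.(rec X. b.a.(a.X + a.0) + a.(X\{a} + 0\{a})\{b}) + a.0) ⊢ =a=> q3
  q3 = a.(rec X. b.a.(a.X + a.0) + a.(X\{a} + 0\{a})\{b}) + a.0 ⊢ =a=> q0, =a=> q4
  q4 = 0 ⊢ ∅
Executing aa from P (initial set {p0}):
  after a @ step 1: {p1, p2}
  after a @ step 2: {p3}
  P completes σ.
Executing aa from Q (initial set {q0}):
  after a @ step 1: {q1}
  after a @ step 2: no successor for Q

aa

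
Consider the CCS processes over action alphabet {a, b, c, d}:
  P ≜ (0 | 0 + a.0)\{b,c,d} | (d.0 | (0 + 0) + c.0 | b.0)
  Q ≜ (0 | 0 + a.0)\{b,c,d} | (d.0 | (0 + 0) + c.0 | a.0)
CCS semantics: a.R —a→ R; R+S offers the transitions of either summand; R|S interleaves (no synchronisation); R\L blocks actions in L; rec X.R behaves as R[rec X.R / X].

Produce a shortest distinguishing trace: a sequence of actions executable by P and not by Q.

b

P's transition system — 10 states:
  p0 = (0 | 0 + a.0)\{b,c,d} | (d.0 | (0 + 0) + c.0 | b.0) has moves -a-> p1, -b-> p2, -c-> p3, -d-> p4
  p1 = 0\{b,c,d} | (d.0 | (0 + 0) + c.0 | b.0) has moves -b-> p5, -c-> p6, -d-> p7
  p2 = (0 | 0 + a.0)\{b,c,d} | (c.0 | 0) has moves -a-> p5, -c-> p8
  p3 = (0 | 0 + a.0)\{b,c,d} | (0 | b.0) has moves -a-> p6, -b-> p8
  p4 = (0 | 0 + a.0)\{b,c,d} | (0 | (0 + 0)) has moves -a-> p7
  p5 = 0\{b,c,d} | (c.0 | 0) has moves -c-> p9
  p6 = 0\{b,c,d} | (0 | b.0) has moves -b-> p9
  p7 = 0\{b,c,d} | (0 | (0 + 0)) has moves (no moves)
  p8 = (0 | 0 + a.0)\{b,c,d} | (0 | 0) has moves -a-> p9
  p9 = 0\{b,c,d} | (0 | 0) has moves (no moves)
Q's transition system — 10 states:
  q0 = (0 | 0 + a.0)\{b,c,d} | (d.0 | (0 + 0) + c.0 | a.0) has moves -a-> q1, -a-> q2, -c-> q3, -d-> q4
  q1 = (0 | 0 + a.0)\{b,c,d} | (c.0 | 0) has moves -a-> q5, -c-> q6
  q2 = 0\{b,c,d} | (d.0 | (0 + 0) + c.0 | a.0) has moves -a-> q5, -c-> q7, -d-> q8
  q3 = (0 | 0 + a.0)\{b,c,d} | (0 | a.0) has moves -a-> q6, -a-> q7
  q4 = (0 | 0 + a.0)\{b,c,d} | (0 | (0 + 0)) has moves -a-> q8
  q5 = 0\{b,c,d} | (c.0 | 0) has moves -c-> q9
  q6 = (0 | 0 + a.0)\{b,c,d} | (0 | 0) has moves -a-> q9
  q7 = 0\{b,c,d} | (0 | a.0) has moves -a-> q9
  q8 = 0\{b,c,d} | (0 | (0 + 0)) has moves (no moves)
  q9 = 0\{b,c,d} | (0 | 0) has moves (no moves)
Trace ⟨b⟩ through P, begin at {p0}:
  step 1 (b): {p2}
  — P admits the full trace.
Trace ⟨b⟩ through Q, begin at {q0}:
  step 1 (b): no successor for Q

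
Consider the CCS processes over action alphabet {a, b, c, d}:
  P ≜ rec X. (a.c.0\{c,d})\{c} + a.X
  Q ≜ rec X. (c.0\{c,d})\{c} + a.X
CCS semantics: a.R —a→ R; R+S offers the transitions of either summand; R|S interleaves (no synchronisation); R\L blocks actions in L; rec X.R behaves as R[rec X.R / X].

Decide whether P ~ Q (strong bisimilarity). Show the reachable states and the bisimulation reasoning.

P ≁ Q

Reachable graph of P (2 states):
  u0 = rec X. (a.c.0\{c,d})\{c} + a.X → --a--▸ u0, --a--▸ u1
  u1 = (c.0\{c,d})\{c} → ·
Reachable graph of Q (1 states):
  v0 = rec X. (c.0\{c,d})\{c} + a.X → --a--▸ v0
Bisimilarity quotient blocks:
  B0 = {u0}
  B1 = {u1}
  B2 = {v0}
u0 ∈ B0, v0 ∈ B2 → different blocks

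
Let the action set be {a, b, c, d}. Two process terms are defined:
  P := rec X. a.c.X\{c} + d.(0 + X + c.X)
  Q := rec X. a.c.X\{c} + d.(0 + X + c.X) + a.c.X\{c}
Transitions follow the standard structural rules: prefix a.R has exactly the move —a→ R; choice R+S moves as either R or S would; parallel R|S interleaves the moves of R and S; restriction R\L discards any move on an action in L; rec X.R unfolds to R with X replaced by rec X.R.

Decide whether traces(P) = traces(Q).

traces(P) = traces(Q)

P's transition system — 6 states:
  u0 = rec X. a.c.X\{c} + d.(0 + X + c.X) ⊢ -a-> u1, -d-> u2
  u1 = c.(rec X. a.c.X\{c} + d.(0 + X + c.X))\{c} ⊢ -c-> u3
  u2 = 0 + (rec X. a.c.X\{c} + d.(0 + X + c.X)) + c.(rec X. a.c.X\{c} + d.(0 + X + c.X)) ⊢ -a-> u1, -c-> u0, -d-> u2
  u3 = (rec X. a.c.X\{c} + d.(0 + X + c.X))\{c} ⊢ -a-> u4, -d-> u5
  u4 = (c.(rec X. a.c.X\{c} + d.(0 + X + c.X))\{c})\{c} ⊢ ∅
  u5 = (0 + (rec X. a.c.X\{c} + d.(0 + X + c.X)) + c.(rec X. a.c.X\{c} + d.(0 + X + c.X)))\{c} ⊢ -a-> u4, -d-> u5
Q's transition system — 6 states:
  v0 = rec X. a.c.X\{c} + d.(0 + X + c.X) + a.c.X\{c} ⊢ -a-> v1, -d-> v2
  v1 = c.(rec X. a.c.X\{c} + d.(0 + X + c.X) + a.c.X\{c})\{c} ⊢ -c-> v3
  v2 = 0 + (rec X. a.c.X\{c} + d.(0 + X + c.X) + a.c.X\{c}) + c.(rec X. a.c.X\{c} + d.(0 + X + c.X) + a.c.X\{c}) ⊢ -a-> v1, -c-> v0, -d-> v2
  v3 = (rec X. a.c.X\{c} + d.(0 + X + c.X) + a.c.X\{c})\{c} ⊢ -a-> v4, -d-> v5
  v4 = (c.(rec X. a.c.X\{c} + d.(0 + X + c.X) + a.c.X\{c})\{c})\{c} ⊢ ∅
  v5 = (0 + (rec X. a.c.X\{c} + d.(0 + X + c.X) + a.c.X\{c}) + c.(rec X. a.c.X\{c} + d.(0 + X + c.X) + a.c.X\{c}))\{c} ⊢ -a-> v4, -d-> v5
Coarsest stable partition (strong bisimilarity classes):
  B0 = {u0, v0}
  B1 = {u2, v2}
  B2 = {u1, v1}
  B3 = {u3, u5, v3, v5}
  B4 = {u4, v4}
u0 ∈ B0, v0 ∈ B0 → same block
Bisimilar ⇒ trace-equivalent.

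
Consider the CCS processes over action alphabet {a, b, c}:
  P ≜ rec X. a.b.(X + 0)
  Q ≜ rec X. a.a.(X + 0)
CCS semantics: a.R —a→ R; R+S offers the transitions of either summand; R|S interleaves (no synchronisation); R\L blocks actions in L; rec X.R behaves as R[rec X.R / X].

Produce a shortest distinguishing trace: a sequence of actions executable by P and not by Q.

P's transition system — 3 states:
  m0 = rec X. a.b.(X + 0) :: --a--▸ m1
  m1 = b.((rec X. a.b.(X + 0)) + 0) :: --b--▸ m2
  m2 = (rec X. a.b.(X + 0)) + 0 :: --a--▸ m1
Q's transition system — 3 states:
  n0 = rec X. a.a.(X + 0) :: --a--▸ n1
  n1 = a.((rec X. a.a.(X + 0)) + 0) :: --a--▸ n2
  n2 = (rec X. a.a.(X + 0)) + 0 :: --a--▸ n1
Executing ab from P (initial set {m0}):
  [1] a ⇒ {m1}
  [2] b ⇒ {m2}
  ✓ P
Executing ab from Q (initial set {n0}):
  [1] a ⇒ {n1}
  [2] b ⇒ ∅ (Q stuck)

ab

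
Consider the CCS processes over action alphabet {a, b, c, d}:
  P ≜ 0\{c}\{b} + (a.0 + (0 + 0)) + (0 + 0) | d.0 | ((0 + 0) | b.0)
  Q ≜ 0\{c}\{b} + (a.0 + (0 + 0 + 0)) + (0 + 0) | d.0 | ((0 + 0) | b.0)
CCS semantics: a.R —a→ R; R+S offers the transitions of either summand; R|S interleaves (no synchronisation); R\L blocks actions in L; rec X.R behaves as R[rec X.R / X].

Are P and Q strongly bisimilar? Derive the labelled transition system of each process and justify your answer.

LTS(P): 5 reachable states
  p0 = 0\{c}\{b} + (a.0 + (0 + 0)) + (0 + 0) | d.0 | ((0 + 0) | b.0) :: --a--▸ p1, --b--▸ p2, --d--▸ p3
  p1 = 0 :: stopped
  p2 = (0 + 0) | d.0 | ((0 + 0) | 0) :: --d--▸ p4
  p3 = (0 + 0) | 0 | ((0 + 0) | b.0) :: --b--▸ p4
  p4 = (0 + 0) | 0 | ((0 + 0) | 0) :: stopped
LTS(Q): 5 reachable states
  q0 = 0\{c}\{b} + (a.0 + (0 + 0 + 0)) + (0 + 0) | d.0 | ((0 + 0) | b.0) :: --a--▸ q1, --b--▸ q2, --d--▸ q3
  q1 = 0 :: stopped
  q2 = (0 + 0) | d.0 | ((0 + 0) | 0) :: --d--▸ q4
  q3 = (0 + 0) | 0 | ((0 + 0) | b.0) :: --b--▸ q4
  q4 = (0 + 0) | 0 | ((0 + 0) | 0) :: stopped
Coarsest stable partition (strong bisimilarity classes):
  B0 = {p0, q0}
  B1 = {p1, p4, q1, q4}
  B2 = {p3, q3}
  B3 = {p2, q2}
p0 ∈ B0, q0 ∈ B0 → same block

YES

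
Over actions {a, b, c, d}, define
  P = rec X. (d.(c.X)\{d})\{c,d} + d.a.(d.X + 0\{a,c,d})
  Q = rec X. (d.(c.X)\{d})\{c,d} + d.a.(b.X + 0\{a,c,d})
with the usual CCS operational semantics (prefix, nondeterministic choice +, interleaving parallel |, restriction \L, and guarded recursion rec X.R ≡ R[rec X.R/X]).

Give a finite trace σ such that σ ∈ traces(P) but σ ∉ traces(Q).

Reachable graph of P (3 states):
  s0 = rec X. (d.(c.X)\{d})\{c,d} + d.a.(d.X + 0\{a,c,d}) | —d→ s1
  s1 = a.(d.(rec X. (d.(c.X)\{d})\{c,d} + d.a.(d.X + 0\{a,c,d})) + 0\{a,c,d}) | —a→ s2
  s2 = d.(rec X. (d.(c.X)\{d})\{c,d} + d.a.(d.X + 0\{a,c,d})) + 0\{a,c,d} | —d→ s0
Reachable graph of Q (3 states):
  t0 = rec X. (d.(c.X)\{d})\{c,d} + d.a.(b.X + 0\{a,c,d}) | —d→ t1
  t1 = a.(b.(rec X. (d.(c.X)\{d})\{c,d} + d.a.(b.X + 0\{a,c,d})) + 0\{a,c,d}) | —a→ t2
  t2 = b.(rec X. (d.(c.X)\{d})\{c,d} + d.a.(b.X + 0\{a,c,d})) + 0\{a,c,d} | —b→ t0
Trace ⟨dad⟩ through P, begin at {s0}:
  [1] d ⇒ {s1}
  [2] a ⇒ {s2}
  [3] d ⇒ {s0}
  ✓ P
Trace ⟨dad⟩ through Q, begin at {t0}:
  [1] d ⇒ {t1}
  [2] a ⇒ {t2}
  [3] d ⇒ ∅  — Q cannot continue

dad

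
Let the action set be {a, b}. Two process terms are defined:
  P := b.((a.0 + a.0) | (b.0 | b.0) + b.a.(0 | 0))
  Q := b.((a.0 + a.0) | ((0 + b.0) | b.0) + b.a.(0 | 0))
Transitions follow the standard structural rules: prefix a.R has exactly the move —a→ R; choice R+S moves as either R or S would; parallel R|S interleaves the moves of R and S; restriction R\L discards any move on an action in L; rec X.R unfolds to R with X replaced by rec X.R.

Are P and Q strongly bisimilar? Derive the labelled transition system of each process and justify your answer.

YES

LTS(P): 11 reachable states
  m0 = b.((a.0 + a.0) | (b.0 | b.0) + b.a.(0 | 0)) → —b→ m1
  m1 = (a.0 + a.0) | (b.0 | b.0) + b.a.(0 | 0) → —a→ m2, —b→ m3, —b→ m4, —b→ m5
  m2 = 0 | (b.0 | b.0) → —b→ m6, —b→ m7
  m3 = (a.0 + a.0) | (0 | b.0) → —a→ m6, —b→ m8
  m4 = (a.0 + a.0) | (b.0 | 0) → —a→ m7, —b→ m8
  m5 = a.(0 | 0) → —a→ m9
  m6 = 0 | (0 | b.0) → —b→ m10
  m7 = 0 | (b.0 | 0) → —b→ m10
  m8 = (a.0 + a.0) | (0 | 0) → —a→ m10
  m9 = 0 | 0 → ∅
  m10 = 0 | (0 | 0) → ∅
LTS(Q): 11 reachable states
  n0 = b.((a.0 + a.0) | ((0 + b.0) | b.0) + b.a.(0 | 0)) → —b→ n1
  n1 = (a.0 + a.0) | ((0 + b.0) | b.0) + b.a.(0 | 0) → —a→ n2, —b→ n3, —b→ n4, —b→ n5
  n2 = 0 | ((0 + b.0) | b.0) → —b→ n6, —b→ n7
  n3 = (a.0 + a.0) | ((0 + b.0) | 0) → —a→ n6, —b→ n8
  n4 = (a.0 + a.0) | (0 | b.0) → —a→ n7, —b→ n8
  n5 = a.(0 | 0) → —a→ n9
  n6 = 0 | ((0 + b.0) | 0) → —b→ n10
  n7 = 0 | (0 | b.0) → —b→ n10
  n8 = (a.0 + a.0) | (0 | 0) → —a→ n10
  n9 = 0 | 0 → ∅
  n10 = 0 | (0 | 0) → ∅
Bisimilarity quotient blocks:
  B0 = {m0, n0}
  B1 = {m1, n1}
  B2 = {m2, n2}
  B3 = {m6, m7, n6, n7}
  B4 = {m10, m9, n10, n9}
  B5 = {m3, m4, n3, n4}
  B6 = {m5, m8, n5, n8}
m0 ∈ B0, n0 ∈ B0 → same block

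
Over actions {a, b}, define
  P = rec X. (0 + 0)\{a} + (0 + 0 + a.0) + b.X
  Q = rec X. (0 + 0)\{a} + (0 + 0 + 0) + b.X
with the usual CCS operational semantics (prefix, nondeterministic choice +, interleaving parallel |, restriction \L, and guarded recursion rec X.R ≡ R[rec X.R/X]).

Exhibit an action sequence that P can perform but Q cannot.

LTS(P): 2 reachable states
  p0 = rec X. (0 + 0)\{a} + (0 + 0 + a.0) + b.X ⊢ -a-> p1, -b-> p0
  p1 = 0 ⊢ (no moves)
LTS(Q): 1 reachable states
  q0 = rec X. (0 + 0)\{a} + (0 + 0 + 0) + b.X ⊢ -b-> q0
Trace ⟨a⟩ through P, begin at {p0}:
  step 1 (a): {p1}
  — P admits the full trace.
Trace ⟨a⟩ through Q, begin at {q0}:
  step 1 (a): ∅  — Q cannot continue

a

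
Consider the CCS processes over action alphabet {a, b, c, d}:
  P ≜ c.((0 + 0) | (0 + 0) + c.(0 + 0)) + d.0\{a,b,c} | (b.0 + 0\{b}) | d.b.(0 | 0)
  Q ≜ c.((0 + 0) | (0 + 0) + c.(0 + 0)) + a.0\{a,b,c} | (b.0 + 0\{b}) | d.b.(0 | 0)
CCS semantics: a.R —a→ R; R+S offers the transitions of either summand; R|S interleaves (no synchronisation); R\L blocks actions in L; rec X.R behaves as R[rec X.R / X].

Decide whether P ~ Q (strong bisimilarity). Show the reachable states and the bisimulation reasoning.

Reachable graph of P (14 states):
  u0 = c.((0 + 0) | (0 + 0) + c.(0 + 0)) + d.0\{a,b,c} | (b.0 + 0\{b}) | d.b.(0 | 0) :: --b--▸ u1, --c--▸ u2, --d--▸ u3, --d--▸ u4
  u1 = d.0\{a,b,c} | 0 | d.b.(0 | 0) :: --d--▸ u5, --d--▸ u6
  u2 = (0 + 0) | (0 + 0) + c.(0 + 0) :: --c--▸ u7
  u3 = 0\{a,b,c} | (b.0 + 0\{b}) | d.b.(0 | 0) :: --b--▸ u5, --d--▸ u8
  u4 = d.0\{a,b,c} | (b.0 + 0\{b}) | b.(0 | 0) :: --b--▸ u6, --b--▸ u9, --d--▸ u8
  u5 = 0\{a,b,c} | 0 | d.b.(0 | 0) :: --d--▸ u10
  u6 = d.0\{a,b,c} | 0 | b.(0 | 0) :: --b--▸ u11, --d--▸ u10
  u7 = 0 + 0 :: deadlocked
  u8 = 0\{a,b,c} | (b.0 + 0\{b}) | b.(0 | 0) :: --b--▸ u10, --b--▸ u12
  u9 = d.0\{a,b,c} | (b.0 + 0\{b}) | (0 | 0) :: --b--▸ u11, --d--▸ u12
  u10 = 0\{a,b,c} | 0 | b.(0 | 0) :: --b--▸ u13
  u11 = d.0\{a,b,c} | 0 | (0 | 0) :: --d--▸ u13
  u12 = 0\{a,b,c} | (b.0 + 0\{b}) | (0 | 0) :: --b--▸ u13
  u13 = 0\{a,b,c} | 0 | (0 | 0) :: deadlocked
Reachable graph of Q (14 states):
  v0 = c.((0 + 0) | (0 + 0) + c.(0 + 0)) + a.0\{a,b,c} | (b.0 + 0\{b}) | d.b.(0 | 0) :: --a--▸ v1, --b--▸ v2, --c--▸ v3, --d--▸ v4
  v1 = 0\{a,b,c} | (b.0 + 0\{b}) | d.b.(0 | 0) :: --b--▸ v5, --d--▸ v6
  v2 = a.0\{a,b,c} | 0 | d.b.(0 | 0) :: --a--▸ v5, --d--▸ v7
  v3 = (0 + 0) | (0 + 0) + c.(0 + 0) :: --c--▸ v8
  v4 = a.0\{a,b,c} | (b.0 + 0\{b}) | b.(0 | 0) :: --a--▸ v6, --b--▸ v7, --b--▸ v9
  v5 = 0\{a,b,c} | 0 | d.b.(0 | 0) :: --d--▸ v10
  v6 = 0\{a,b,c} | (b.0 + 0\{b}) | b.(0 | 0) :: --b--▸ v10, --b--▸ v11
  v7 = a.0\{a,b,c} | 0 | b.(0 | 0) :: --a--▸ v10, --b--▸ v12
  v8 = 0 + 0 :: deadlocked
  v9 = a.0\{a,b,c} | (b.0 + 0\{b}) | (0 | 0) :: --a--▸ v11, --b--▸ v12
  v10 = 0\{a,b,c} | 0 | b.(0 | 0) :: --b--▸ v13
  v11 = 0\{a,b,c} | (b.0 + 0\{b}) | (0 | 0) :: --b--▸ v13
  v12 = a.0\{a,b,c} | 0 | (0 | 0) :: --a--▸ v13
  v13 = 0\{a,b,c} | 0 | (0 | 0) :: deadlocked
Partition-refinement fixed point:
  B0 = {u0}
  B1 = {u4}
  B2 = {u6, u9}
  B3 = {u11}
  B4 = {u13, u7, v13, v8}
  B5 = {u10, u12, v10, v11}
  B6 = {u8, v6}
  B7 = {u2, v3}
  B8 = {u1}
  B9 = {u5, v5}
  B10 = {u3, v1}
  B11 = {v0}
  B12 = {v2}
  B13 = {v7, v9}
  B14 = {v12}
  B15 = {v4}
u0 ∈ B0, v0 ∈ B11 → different blocks

not bisimilar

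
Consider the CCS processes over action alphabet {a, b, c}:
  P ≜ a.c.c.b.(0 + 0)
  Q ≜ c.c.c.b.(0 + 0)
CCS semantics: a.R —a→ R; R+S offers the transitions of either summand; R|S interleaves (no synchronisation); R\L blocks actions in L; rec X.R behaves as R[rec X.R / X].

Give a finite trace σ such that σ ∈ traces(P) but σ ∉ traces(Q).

a

LTS(P): 5 reachable states
  s0 = a.c.c.b.(0 + 0) → --a--▸ s1
  s1 = c.c.b.(0 + 0) → --c--▸ s2
  s2 = c.b.(0 + 0) → --c--▸ s3
  s3 = b.(0 + 0) → --b--▸ s4
  s4 = 0 + 0 → ·
LTS(Q): 5 reachable states
  t0 = c.c.c.b.(0 + 0) → --c--▸ t1
  t1 = c.c.b.(0 + 0) → --c--▸ t2
  t2 = c.b.(0 + 0) → --c--▸ t3
  t3 = b.(0 + 0) → --b--▸ t4
  t4 = 0 + 0 → ·
Executing a from P (initial set {s0}):
  step 1 (a): {s1}
  ✓ P
Executing a from Q (initial set {t0}):
  step 1 (a): ∅ (Q stuck)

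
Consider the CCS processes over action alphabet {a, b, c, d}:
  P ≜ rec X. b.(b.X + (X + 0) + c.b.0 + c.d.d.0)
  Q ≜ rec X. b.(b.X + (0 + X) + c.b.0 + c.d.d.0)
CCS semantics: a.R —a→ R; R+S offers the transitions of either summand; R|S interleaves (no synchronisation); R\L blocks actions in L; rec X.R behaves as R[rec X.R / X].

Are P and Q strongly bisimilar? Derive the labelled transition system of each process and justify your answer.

P ~ Q

Reachable graph of P (6 states):
  u0 = rec X. b.(b.X + (X + 0) + c.b.0 + c.d.d.0) | ··b··> u1
  u1 = b.(rec X. b.(b.X + (X + 0) + c.b.0 + c.d.d.0)) + ((rec X. b.(b.X + (X + 0) + c.b.0 + c.d.d.0)) + 0) + c.b.0 + c.d.d.0 | ··b··> u0, ··b··> u1, ··c··> u2, ··c··> u3
  u2 = b.0 | ··b··> u4
  u3 = d.d.0 | ··d··> u5
  u4 = 0 | ·
  u5 = d.0 | ··d··> u4
Reachable graph of Q (6 states):
  v0 = rec X. b.(b.X + (0 + X) + c.b.0 + c.d.d.0) | ··b··> v1
  v1 = b.(rec X. b.(b.X + (0 + X) + c.b.0 + c.d.d.0)) + (0 + (rec X. b.(b.X + (0 + X) + c.b.0 + c.d.d.0))) + c.b.0 + c.d.d.0 | ··b··> v0, ··b··> v1, ··c··> v2, ··c··> v3
  v2 = b.0 | ··b··> v4
  v3 = d.d.0 | ··d··> v5
  v4 = 0 | ·
  v5 = d.0 | ··d··> v4
Coarsest stable partition (strong bisimilarity classes):
  B0 = {u0, v0}
  B1 = {u1, v1}
  B2 = {u3, v3}
  B3 = {u5, v5}
  B4 = {u4, v4}
  B5 = {u2, v2}
u0 ∈ B0, v0 ∈ B0 → same block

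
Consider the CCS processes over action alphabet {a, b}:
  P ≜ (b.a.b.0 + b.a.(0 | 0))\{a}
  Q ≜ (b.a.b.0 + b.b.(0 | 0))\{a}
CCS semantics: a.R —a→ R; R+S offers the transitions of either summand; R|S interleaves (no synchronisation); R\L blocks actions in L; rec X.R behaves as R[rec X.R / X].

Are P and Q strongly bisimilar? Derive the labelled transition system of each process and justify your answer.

not bisimilar

LTS(P): 3 reachable states
  s0 = (b.a.b.0 + b.a.(0 | 0))\{a} → --b--▸ s1, --b--▸ s2
  s1 = (a.(0 | 0))\{a} → ·
  s2 = (a.b.0)\{a} → ·
LTS(Q): 4 reachable states
  t0 = (b.a.b.0 + b.b.(0 | 0))\{a} → --b--▸ t1, --b--▸ t2
  t1 = (a.b.0)\{a} → ·
  t2 = (b.(0 | 0))\{a} → --b--▸ t3
  t3 = (0 | 0)\{a} → ·
Bisimilarity quotient blocks:
  B0 = {s0, t2}
  B1 = {s1, s2, t1, t3}
  B2 = {t0}
s0 ∈ B0, t0 ∈ B2 → different blocks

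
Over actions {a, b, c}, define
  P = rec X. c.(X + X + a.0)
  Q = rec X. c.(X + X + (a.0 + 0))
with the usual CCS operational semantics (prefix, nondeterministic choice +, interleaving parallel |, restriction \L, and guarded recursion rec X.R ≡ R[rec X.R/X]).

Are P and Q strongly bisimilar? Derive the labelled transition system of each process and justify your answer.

P's transition system — 3 states:
  u0 = rec X. c.(X + X + a.0) → —c→ u1
  u1 = (rec X. c.(X + X + a.0)) + (rec X. c.(X + X + a.0)) + a.0 → —a→ u2, —c→ u1
  u2 = 0 → deadlocked
Q's transition system — 3 states:
  v0 = rec X. c.(X + X + (a.0 + 0)) → —c→ v1
  v1 = (rec X. c.(X + X + (a.0 + 0))) + (rec X. c.(X + X + (a.0 + 0))) + (a.0 + 0) → —a→ v2, —c→ v1
  v2 = 0 → deadlocked
Partition-refinement fixed point:
  B0 = {u0, v0}
  B1 = {u1, v1}
  B2 = {u2, v2}
u0 ∈ B0, v0 ∈ B0 → same block

YES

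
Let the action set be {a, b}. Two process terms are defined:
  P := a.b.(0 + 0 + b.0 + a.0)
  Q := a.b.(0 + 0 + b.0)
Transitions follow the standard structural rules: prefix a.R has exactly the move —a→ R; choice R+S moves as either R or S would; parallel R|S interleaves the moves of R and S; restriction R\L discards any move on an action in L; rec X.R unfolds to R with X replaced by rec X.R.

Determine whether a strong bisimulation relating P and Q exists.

P's transition system — 4 states:
  s0 = a.b.(0 + 0 + b.0 + a.0) → -a-> s1
  s1 = b.(0 + 0 + b.0 + a.0) → -b-> s2
  s2 = 0 + 0 + b.0 + a.0 → -a-> s3, -b-> s3
  s3 = 0 → stopped
Q's transition system — 4 states:
  t0 = a.b.(0 + 0 + b.0) → -a-> t1
  t1 = b.(0 + 0 + b.0) → -b-> t2
  t2 = 0 + 0 + b.0 → -b-> t3
  t3 = 0 → stopped
Coarsest stable partition (strong bisimilarity classes):
  B0 = {s0}
  B1 = {s1}
  B2 = {s2}
  B3 = {s3, t3}
  B4 = {t0}
  B5 = {t1}
  B6 = {t2}
s0 ∈ B0, t0 ∈ B4 → different blocks

P ≁ Q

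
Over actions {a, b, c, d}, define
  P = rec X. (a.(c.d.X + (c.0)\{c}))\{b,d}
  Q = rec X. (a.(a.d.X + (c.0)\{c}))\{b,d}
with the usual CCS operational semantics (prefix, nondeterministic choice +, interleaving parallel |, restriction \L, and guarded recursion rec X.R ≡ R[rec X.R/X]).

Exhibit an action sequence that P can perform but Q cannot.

ac

LTS(P): 3 reachable states
  u0 = rec X. (a.(c.d.X + (c.0)\{c}))\{b,d} :: -a-> u1
  u1 = (c.d.(rec X. (a.(c.d.X + (c.0)\{c}))\{b,d}) + (c.0)\{c})\{b,d} :: -c-> u2
  u2 = (d.(rec X. (a.(c.d.X + (c.0)\{c}))\{b,d}))\{b,d} :: (no moves)
LTS(Q): 3 reachable states
  v0 = rec X. (a.(a.d.X + (c.0)\{c}))\{b,d} :: -a-> v1
  v1 = (a.d.(rec X. (a.(a.d.X + (c.0)\{c}))\{b,d}) + (c.0)\{c})\{b,d} :: -a-> v2
  v2 = (d.(rec X. (a.(a.d.X + (c.0)\{c}))\{b,d}))\{b,d} :: (no moves)
Run σ = ⟨ac⟩ on P: start {u0}
  [1] a ⇒ {u1}
  [2] c ⇒ {u2}
  P completes σ.
Run σ = ⟨ac⟩ on Q: start {v0}
  [1] a ⇒ {v1}
  [2] c ⇒ no successor for Q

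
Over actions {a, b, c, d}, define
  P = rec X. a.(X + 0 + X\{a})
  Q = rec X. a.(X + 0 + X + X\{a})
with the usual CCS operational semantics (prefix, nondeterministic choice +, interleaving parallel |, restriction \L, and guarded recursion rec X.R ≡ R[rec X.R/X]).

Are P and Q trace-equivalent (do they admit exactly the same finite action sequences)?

traces(P) = traces(Q)

LTS(P): 2 reachable states
  s0 = rec X. a.(X + 0 + X\{a}) → —a→ s1
  s1 = (rec X. a.(X + 0 + X\{a})) + 0 + (rec X. a.(X + 0 + X\{a}))\{a} → —a→ s1
LTS(Q): 2 reachable states
  t0 = rec X. a.(X + 0 + X + X\{a}) → —a→ t1
  t1 = (rec X. a.(X + 0 + X + X\{a})) + 0 + (rec X. a.(X + 0 + X + X\{a})) + (rec X. a.(X + 0 + X + X\{a}))\{a} → —a→ t1
Partition-refinement fixed point:
  B0 = {s0, s1, t0, t1}
s0 ∈ B0, t0 ∈ B0 → same block
Bisimilar ⇒ trace-equivalent.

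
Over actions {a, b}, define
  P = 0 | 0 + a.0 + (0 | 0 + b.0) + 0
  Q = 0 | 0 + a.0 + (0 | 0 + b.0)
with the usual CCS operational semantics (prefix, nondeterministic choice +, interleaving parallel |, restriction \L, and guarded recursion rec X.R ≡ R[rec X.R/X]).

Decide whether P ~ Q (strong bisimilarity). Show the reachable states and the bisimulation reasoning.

Reachable graph of P (2 states):
  s0 = 0 | 0 + a.0 + (0 | 0 + b.0) + 0 → =a=> s1, =b=> s1
  s1 = 0 → deadlocked
Reachable graph of Q (2 states):
  t0 = 0 | 0 + a.0 + (0 | 0 + b.0) → =a=> t1, =b=> t1
  t1 = 0 → deadlocked
Coarsest stable partition (strong bisimilarity classes):
  B0 = {s0, t0}
  B1 = {s1, t1}
s0 ∈ B0, t0 ∈ B0 → same block

P ~ Q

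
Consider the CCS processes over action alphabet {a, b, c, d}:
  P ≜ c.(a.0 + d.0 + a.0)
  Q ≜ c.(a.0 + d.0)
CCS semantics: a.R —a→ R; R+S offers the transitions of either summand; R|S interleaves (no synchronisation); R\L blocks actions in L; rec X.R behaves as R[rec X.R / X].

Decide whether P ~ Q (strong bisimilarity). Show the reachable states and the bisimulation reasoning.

Reachable graph of P (3 states):
  u0 = c.(a.0 + d.0 + a.0) | —c→ u1
  u1 = a.0 + d.0 + a.0 | —a→ u2, —d→ u2
  u2 = 0 | stopped
Reachable graph of Q (3 states):
  v0 = c.(a.0 + d.0) | —c→ v1
  v1 = a.0 + d.0 | —a→ v2, —d→ v2
  v2 = 0 | stopped
Partition-refinement fixed point:
  B0 = {u0, v0}
  B1 = {u1, v1}
  B2 = {u2, v2}
u0 ∈ B0, v0 ∈ B0 → same block

YES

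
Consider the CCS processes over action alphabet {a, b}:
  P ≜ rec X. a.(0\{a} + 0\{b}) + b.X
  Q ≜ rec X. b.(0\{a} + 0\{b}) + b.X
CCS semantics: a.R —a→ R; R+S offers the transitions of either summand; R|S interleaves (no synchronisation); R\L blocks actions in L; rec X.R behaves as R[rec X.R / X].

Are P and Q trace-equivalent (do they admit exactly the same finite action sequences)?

trace-distinct — witness ⟨a⟩

P's transition system — 2 states:
  u0 = rec X. a.(0\{a} + 0\{b}) + b.X ⊢ -a-> u1, -b-> u0
  u1 = 0\{a} + 0\{b} ⊢ ∅
Q's transition system — 2 states:
  v0 = rec X. b.(0\{a} + 0\{b}) + b.X ⊢ -b-> v0, -b-> v1
  v1 = 0\{a} + 0\{b} ⊢ ∅
Run σ = ⟨a⟩ on P: start {u0}
  step 1 (a): {u1}
  — P admits the full trace.
Run σ = ⟨a⟩ on Q: start {v0}
  step 1 (a): ∅ (Q stuck)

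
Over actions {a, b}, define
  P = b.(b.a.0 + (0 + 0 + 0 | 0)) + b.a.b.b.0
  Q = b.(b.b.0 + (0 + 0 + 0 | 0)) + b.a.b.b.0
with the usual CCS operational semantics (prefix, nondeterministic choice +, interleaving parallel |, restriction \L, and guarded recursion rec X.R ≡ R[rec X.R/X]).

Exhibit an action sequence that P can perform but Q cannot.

LTS(P): 7 reachable states
  s0 = b.(b.a.0 + (0 + 0 + 0 | 0)) + b.a.b.b.0 :: —b→ s1, —b→ s2
  s1 = a.b.b.0 :: —a→ s3
  s2 = b.a.0 + (0 + 0 + 0 | 0) :: —b→ s4
  s3 = b.b.0 :: —b→ s5
  s4 = a.0 :: —a→ s6
  s5 = b.0 :: —b→ s6
  s6 = 0 :: stopped
LTS(Q): 6 reachable states
  t0 = b.(b.b.0 + (0 + 0 + 0 | 0)) + b.a.b.b.0 :: —b→ t1, —b→ t2
  t1 = a.b.b.0 :: —a→ t3
  t2 = b.b.0 + (0 + 0 + 0 | 0) :: —b→ t4
  t3 = b.b.0 :: —b→ t4
  t4 = b.0 :: —b→ t5
  t5 = 0 :: stopped
Trace ⟨bba⟩ through P, begin at {s0}:
  step 1 (b): {s1, s2}
  step 2 (b): {s4}
  step 3 (a): {s6}
  ✓ P
Trace ⟨bba⟩ through Q, begin at {t0}:
  step 1 (b): {t1, t2}
  step 2 (b): {t4}
  step 3 (a): no successor for Q

bba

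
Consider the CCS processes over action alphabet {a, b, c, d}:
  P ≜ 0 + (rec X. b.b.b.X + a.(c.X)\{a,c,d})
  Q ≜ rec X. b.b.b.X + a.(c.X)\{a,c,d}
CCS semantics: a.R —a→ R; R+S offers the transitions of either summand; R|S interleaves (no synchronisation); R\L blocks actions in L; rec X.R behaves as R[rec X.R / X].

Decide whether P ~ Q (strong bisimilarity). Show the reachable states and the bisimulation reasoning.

P ~ Q

P's transition system — 5 states:
  s0 = 0 + (rec X. b.b.b.X + a.(c.X)\{a,c,d}) ⊢ -a-> s1, -b-> s2
  s1 = (c.(rec X. b.b.b.X + a.(c.X)\{a,c,d}))\{a,c,d} ⊢ ·
  s2 = b.b.(rec X. b.b.b.X + a.(c.X)\{a,c,d}) ⊢ -b-> s3
  s3 = b.(rec X. b.b.b.X + a.(c.X)\{a,c,d}) ⊢ -b-> s4
  s4 = rec X. b.b.b.X + a.(c.X)\{a,c,d} ⊢ -a-> s1, -b-> s2
Q's transition system — 4 states:
  t0 = rec X. b.b.b.X + a.(c.X)\{a,c,d} ⊢ -a-> t1, -b-> t2
  t1 = (c.(rec X. b.b.b.X + a.(c.X)\{a,c,d}))\{a,c,d} ⊢ ·
  t2 = b.b.(rec X. b.b.b.X + a.(c.X)\{a,c,d}) ⊢ -b-> t3
  t3 = b.(rec X. b.b.b.X + a.(c.X)\{a,c,d}) ⊢ -b-> t0
Bisimilarity quotient blocks:
  B0 = {s0, s4, t0}
  B1 = {s1, t1}
  B2 = {s2, t2}
  B3 = {s3, t3}
s0 ∈ B0, t0 ∈ B0 → same block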